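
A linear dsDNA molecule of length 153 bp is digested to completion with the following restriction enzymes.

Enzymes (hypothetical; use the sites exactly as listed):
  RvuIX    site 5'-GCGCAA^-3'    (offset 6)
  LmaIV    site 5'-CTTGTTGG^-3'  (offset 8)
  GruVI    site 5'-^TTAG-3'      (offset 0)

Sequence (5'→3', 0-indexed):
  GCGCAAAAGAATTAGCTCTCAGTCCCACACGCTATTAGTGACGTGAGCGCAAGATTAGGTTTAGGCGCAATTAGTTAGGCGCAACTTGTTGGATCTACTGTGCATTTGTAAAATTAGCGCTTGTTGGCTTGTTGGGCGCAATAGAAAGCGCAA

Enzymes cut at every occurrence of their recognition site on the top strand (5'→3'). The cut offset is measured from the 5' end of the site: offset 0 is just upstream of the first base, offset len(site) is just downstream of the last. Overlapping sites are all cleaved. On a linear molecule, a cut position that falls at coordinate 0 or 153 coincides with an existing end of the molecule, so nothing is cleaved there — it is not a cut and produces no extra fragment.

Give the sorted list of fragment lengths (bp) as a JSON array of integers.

Per-enzyme occurrences:
  RvuIX GCGCAA/6: at [0, 46, 64, 78, 135, 147] ⇒ [6, 52, 70, 84, 141] (position 153 is a terminus of the linear molecule — no cut)
  LmaIV CTTGTTGG/8: at [84, 119, 127] ⇒ [92, 127, 135]
  GruVI TTAG/0: at [11, 34, 54, 60, 70, 74, 113] ⇒ [11, 34, 54, 60, 70, 74, 113]

Pooled cuts: [6, 11, 34, 52, 54, 60, 70, 74, 84, 92, 113, 127, 135, 141]

Fragments:
  [0,6): 6 bp
  [6,11): 5 bp
  [11,34): 23 bp
  [34,52): 18 bp
  [52,54): 2 bp
  [54,60): 6 bp
  [60,70): 10 bp
  [70,74): 4 bp
  [74,84): 10 bp
  [84,92): 8 bp
  [92,113): 21 bp
  [113,127): 14 bp
  [127,135): 8 bp
  [135,141): 6 bp
  [141,153): 12 bp

[2,4,5,6,6,6,8,8,10,10,12,14,18,21,23]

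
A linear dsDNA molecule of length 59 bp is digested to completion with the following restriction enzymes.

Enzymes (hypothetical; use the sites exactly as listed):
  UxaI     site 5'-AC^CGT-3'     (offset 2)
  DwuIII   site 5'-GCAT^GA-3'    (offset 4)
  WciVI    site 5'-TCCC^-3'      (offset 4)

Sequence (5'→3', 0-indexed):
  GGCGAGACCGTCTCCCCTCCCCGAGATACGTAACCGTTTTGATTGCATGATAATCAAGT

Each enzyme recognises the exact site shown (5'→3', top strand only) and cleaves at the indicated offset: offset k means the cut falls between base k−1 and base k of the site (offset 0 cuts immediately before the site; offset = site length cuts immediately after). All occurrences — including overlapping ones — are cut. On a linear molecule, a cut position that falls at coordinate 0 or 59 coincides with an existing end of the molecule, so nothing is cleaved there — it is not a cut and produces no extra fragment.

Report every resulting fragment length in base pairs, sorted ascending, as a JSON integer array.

Per-enzyme occurrences:
  UxaI ACCGT/2: at [6, 32] ⇒ [8, 34]
  DwuIII GCATGA/4: at [44] ⇒ [48]
  WciVI TCCC/4: at [12, 17] ⇒ [16, 21]

All cut coordinates (distinct, sorted): [8, 16, 21, 34, 48]

Fragment lengths:
  [0,8): 8 bp
  [8,16): 8 bp
  [16,21): 5 bp
  [21,34): 13 bp
  [34,48): 14 bp
  [48,59): 11 bp

[5,8,8,11,13,14]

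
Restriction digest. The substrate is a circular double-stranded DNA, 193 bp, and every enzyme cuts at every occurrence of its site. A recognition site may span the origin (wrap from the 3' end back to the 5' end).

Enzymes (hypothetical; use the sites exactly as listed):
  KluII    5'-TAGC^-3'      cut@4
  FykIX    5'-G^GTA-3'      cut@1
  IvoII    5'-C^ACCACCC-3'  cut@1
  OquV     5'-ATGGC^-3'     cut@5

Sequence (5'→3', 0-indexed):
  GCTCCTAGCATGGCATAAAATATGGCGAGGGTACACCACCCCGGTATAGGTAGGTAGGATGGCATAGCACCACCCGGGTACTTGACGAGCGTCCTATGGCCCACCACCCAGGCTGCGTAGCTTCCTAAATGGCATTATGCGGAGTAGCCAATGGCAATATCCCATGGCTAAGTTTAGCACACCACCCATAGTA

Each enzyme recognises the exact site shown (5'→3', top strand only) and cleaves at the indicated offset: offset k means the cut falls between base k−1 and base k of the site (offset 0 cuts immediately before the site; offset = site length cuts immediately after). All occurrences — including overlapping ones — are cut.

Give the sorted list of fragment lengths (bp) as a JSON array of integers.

[2,2,4,4,4,5,5,6,7,7,9,9,10,10,12,12,13,15,15,19,23]

Per-enzyme occurrences:
  KluII (TAGC, off=4): starts [5, 64, 117, 144, 174, 191] → cuts [2, 9, 68, 121, 148, 178]
  FykIX (GGTA, off=1): starts [29, 42, 48, 52, 76] → cuts [30, 43, 49, 53, 77]
  IvoII (CACCACCC, off=1): starts [33, 67, 101, 179] → cuts [34, 68, 102, 180]
  OquV (ATGGC, off=5): starts [9, 21, 58, 95, 128, 150, 163] → cuts [14, 26, 63, 100, 133, 155, 168]

Pooled cuts: [2, 9, 14, 26, 30, 34, 43, 49, 53, 63, 68, 77, 100, 102, 121, 133, 148, 155, 168, 178, 180]

Fragment lengths:
  2→9: 7 bp
  9→14: 5 bp
  14→26: 12 bp
  26→30: 4 bp
  30→34: 4 bp
  34→43: 9 bp
  43→49: 6 bp
  49→53: 4 bp
  53→63: 10 bp
  63→68: 5 bp
  68→77: 9 bp
  77→100: 23 bp
  100→102: 2 bp
  102→121: 19 bp
  121→133: 12 bp
  133→148: 15 bp
  148→155: 7 bp
  155→168: 13 bp
  168→178: 10 bp
  178→180: 2 bp
  180→2 (wrap): 193-180+2 = 15 bp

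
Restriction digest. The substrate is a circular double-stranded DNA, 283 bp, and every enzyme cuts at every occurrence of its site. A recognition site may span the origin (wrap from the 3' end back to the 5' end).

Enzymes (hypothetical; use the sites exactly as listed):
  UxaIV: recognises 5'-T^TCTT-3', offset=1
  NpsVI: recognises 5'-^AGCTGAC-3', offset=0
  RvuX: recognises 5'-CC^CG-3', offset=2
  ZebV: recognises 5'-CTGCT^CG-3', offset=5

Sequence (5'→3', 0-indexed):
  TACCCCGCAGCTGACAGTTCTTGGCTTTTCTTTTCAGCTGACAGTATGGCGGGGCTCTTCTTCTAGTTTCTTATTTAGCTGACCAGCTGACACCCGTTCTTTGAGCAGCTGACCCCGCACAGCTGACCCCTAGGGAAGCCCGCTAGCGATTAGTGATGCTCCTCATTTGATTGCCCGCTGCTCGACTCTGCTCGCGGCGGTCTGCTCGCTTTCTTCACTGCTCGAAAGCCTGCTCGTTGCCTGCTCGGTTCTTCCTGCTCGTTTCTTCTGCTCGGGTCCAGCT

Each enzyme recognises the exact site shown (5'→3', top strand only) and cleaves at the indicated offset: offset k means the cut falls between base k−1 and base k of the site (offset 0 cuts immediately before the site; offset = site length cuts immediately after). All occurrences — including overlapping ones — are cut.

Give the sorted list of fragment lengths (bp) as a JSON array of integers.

Per-enzyme occurrences:
  UxaIV (TTCTT, off=1): starts [17, 27, 57, 67, 96, 210, 248, 262] → cuts [18, 28, 58, 68, 97, 211, 249, 263]
  NpsVI (AGCTGAC, off=0): starts [8, 35, 76, 84, 106, 120] → cuts [8, 35, 76, 84, 106, 120]
  RvuX (CCCG, off=2): starts [3, 92, 113, 138, 173] → cuts [5, 94, 115, 140, 175]
  ZebV (CTGCTCG, off=5): starts [177, 187, 201, 217, 229, 240, 254, 267] → cuts [182, 192, 206, 222, 234, 245, 259, 272]

Pooled cuts: [5, 8, 18, 28, 35, 58, 68, 76, 84, 94, 97, 106, 115, 120, 140, 175, 182, 192, 206, 211, 222, 234, 245, 249, 259, 263, 272]

Fragments:
  5→8: 3 bp
  8→18: 10 bp
  18→28: 10 bp
  28→35: 7 bp
  35→58: 23 bp
  58→68: 10 bp
  68→76: 8 bp
  76→84: 8 bp
  84→94: 10 bp
  94→97: 3 bp
  97→106: 9 bp
  106→115: 9 bp
  115→120: 5 bp
  120→140: 20 bp
  140→175: 35 bp
  175→182: 7 bp
  182→192: 10 bp
  192→206: 14 bp
  206→211: 5 bp
  211→222: 11 bp
  222→234: 12 bp
  234→245: 11 bp
  245→249: 4 bp
  249→259: 10 bp
  259→263: 4 bp
  263→272: 9 bp
  272→5 (wrap): 283-272+5 = 16 bp

[3,3,4,4,5,5,7,7,8,8,9,9,9,10,10,10,10,10,10,11,11,12,14,16,20,23,35]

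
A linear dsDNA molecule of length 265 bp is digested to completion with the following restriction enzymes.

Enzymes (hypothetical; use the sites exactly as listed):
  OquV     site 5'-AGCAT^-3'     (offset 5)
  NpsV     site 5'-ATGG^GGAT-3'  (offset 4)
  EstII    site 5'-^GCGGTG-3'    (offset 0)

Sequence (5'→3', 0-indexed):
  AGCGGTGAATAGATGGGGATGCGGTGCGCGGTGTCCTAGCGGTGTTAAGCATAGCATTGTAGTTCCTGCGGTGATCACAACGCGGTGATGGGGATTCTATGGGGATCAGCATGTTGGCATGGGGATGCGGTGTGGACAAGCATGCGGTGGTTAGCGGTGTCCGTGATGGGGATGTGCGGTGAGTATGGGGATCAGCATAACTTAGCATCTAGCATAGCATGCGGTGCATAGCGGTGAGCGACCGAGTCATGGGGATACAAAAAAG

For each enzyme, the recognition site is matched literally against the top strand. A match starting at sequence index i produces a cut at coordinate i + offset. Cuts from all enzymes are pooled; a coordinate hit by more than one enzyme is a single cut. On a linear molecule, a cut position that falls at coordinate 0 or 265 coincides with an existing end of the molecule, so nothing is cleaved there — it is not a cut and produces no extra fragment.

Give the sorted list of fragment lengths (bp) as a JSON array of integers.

Scan for sites:
  OquV AGCAT/5: at [47, 52, 107, 138, 193, 203, 210, 215] ⇒ [52, 57, 112, 143, 198, 208, 215, 220]
  NpsV ATGGGGAT/4: at [12, 87, 98, 118, 165, 184, 248] ⇒ [16, 91, 102, 122, 169, 188, 252]
  EstII GCGGTG/0: at [1, 20, 27, 38, 67, 81, 126, 143, 153, 175, 220, 230] ⇒ [1, 20, 27, 38, 67, 81, 126, 143, 153, 175, 220, 230]

All cut coordinates (distinct, sorted): [1, 16, 20, 27, 38, 52, 57, 67, 81, 91, 102, 112, 122, 126, 143, 153, 169, 175, 188, 198, 208, 215, 220, 230, 252]

Fragments:
  [0,1): 1 bp
  [1,16): 15 bp
  [16,20): 4 bp
  [20,27): 7 bp
  [27,38): 11 bp
  [38,52): 14 bp
  [52,57): 5 bp
  [57,67): 10 bp
  [67,81): 14 bp
  [81,91): 10 bp
  [91,102): 11 bp
  [102,112): 10 bp
  [112,122): 10 bp
  [122,126): 4 bp
  [126,143): 17 bp
  [143,153): 10 bp
  [153,169): 16 bp
  [169,175): 6 bp
  [175,188): 13 bp
  [188,198): 10 bp
  [198,208): 10 bp
  [208,215): 7 bp
  [215,220): 5 bp
  [220,230): 10 bp
  [230,252): 22 bp
  [252,265): 13 bp

[1,4,4,5,5,6,7,7,10,10,10,10,10,10,10,10,11,11,13,13,14,14,15,16,17,22]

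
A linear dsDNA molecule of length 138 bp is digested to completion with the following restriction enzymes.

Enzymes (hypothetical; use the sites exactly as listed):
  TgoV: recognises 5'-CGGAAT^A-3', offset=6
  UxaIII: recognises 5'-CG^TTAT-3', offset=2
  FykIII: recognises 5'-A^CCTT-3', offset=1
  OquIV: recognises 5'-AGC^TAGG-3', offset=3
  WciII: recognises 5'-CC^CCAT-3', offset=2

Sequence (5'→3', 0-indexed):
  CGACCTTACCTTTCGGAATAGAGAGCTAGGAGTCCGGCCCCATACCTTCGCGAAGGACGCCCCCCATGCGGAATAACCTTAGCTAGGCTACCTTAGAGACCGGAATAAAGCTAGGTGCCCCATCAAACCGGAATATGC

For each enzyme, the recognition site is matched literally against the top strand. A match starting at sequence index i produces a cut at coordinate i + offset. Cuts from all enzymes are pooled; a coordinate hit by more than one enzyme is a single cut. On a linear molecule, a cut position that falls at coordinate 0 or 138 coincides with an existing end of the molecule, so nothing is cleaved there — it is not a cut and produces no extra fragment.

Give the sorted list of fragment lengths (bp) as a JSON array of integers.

[2,3,4,5,5,5,7,7,7,8,11,11,13,15,16,19]

Scan for sites:
  TgoV CGGAATA/6: at [13, 68, 100, 128] ⇒ [19, 74, 106, 134]
  UxaIII (CGTTAT, off=2): no sites
  FykIII ACCTT/1: at [2, 7, 43, 75, 89] ⇒ [3, 8, 44, 76, 90]
  OquIV AGCTAGG/3: at [23, 80, 108] ⇒ [26, 83, 111]
  WciII CCCCAT/2: at [37, 61, 117] ⇒ [39, 63, 119]

All cut coordinates (distinct, sorted): [3, 8, 19, 26, 39, 44, 63, 74, 76, 83, 90, 106, 111, 119, 134]

Fragment lengths:
  [0,3): 3 bp
  [3,8): 5 bp
  [8,19): 11 bp
  [19,26): 7 bp
  [26,39): 13 bp
  [39,44): 5 bp
  [44,63): 19 bp
  [63,74): 11 bp
  [74,76): 2 bp
  [76,83): 7 bp
  [83,90): 7 bp
  [90,106): 16 bp
  [106,111): 5 bp
  [111,119): 8 bp
  [119,134): 15 bp
  [134,138): 4 bp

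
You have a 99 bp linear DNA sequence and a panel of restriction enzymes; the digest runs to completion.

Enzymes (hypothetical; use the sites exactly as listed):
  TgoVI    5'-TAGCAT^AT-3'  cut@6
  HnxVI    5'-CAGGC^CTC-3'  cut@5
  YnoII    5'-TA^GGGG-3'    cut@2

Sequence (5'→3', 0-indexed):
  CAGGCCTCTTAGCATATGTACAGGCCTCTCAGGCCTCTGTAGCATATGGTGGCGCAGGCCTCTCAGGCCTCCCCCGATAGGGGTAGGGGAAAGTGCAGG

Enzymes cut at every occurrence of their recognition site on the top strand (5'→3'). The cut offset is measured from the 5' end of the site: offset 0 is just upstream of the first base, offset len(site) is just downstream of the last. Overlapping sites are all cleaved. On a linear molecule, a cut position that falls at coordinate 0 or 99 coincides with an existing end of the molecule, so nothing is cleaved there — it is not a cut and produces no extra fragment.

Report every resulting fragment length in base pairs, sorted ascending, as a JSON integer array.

Per-enzyme occurrences:
  TgoVI (TAGCATAT, off=6): starts [9, 39] → cuts [15, 45]
  HnxVI (CAGGCCTC, off=5): starts [0, 20, 29, 54, 63] → cuts [5, 25, 34, 59, 68]
  YnoII (TAGGGG, off=2): starts [77, 83] → cuts [79, 85]

Pooled cuts: [5, 15, 25, 34, 45, 59, 68, 79, 85]

Fragment lengths:
  [0,5): 5 bp
  [5,15): 10 bp
  [15,25): 10 bp
  [25,34): 9 bp
  [34,45): 11 bp
  [45,59): 14 bp
  [59,68): 9 bp
  [68,79): 11 bp
  [79,85): 6 bp
  [85,99): 14 bp

[5,6,9,9,10,10,11,11,14,14]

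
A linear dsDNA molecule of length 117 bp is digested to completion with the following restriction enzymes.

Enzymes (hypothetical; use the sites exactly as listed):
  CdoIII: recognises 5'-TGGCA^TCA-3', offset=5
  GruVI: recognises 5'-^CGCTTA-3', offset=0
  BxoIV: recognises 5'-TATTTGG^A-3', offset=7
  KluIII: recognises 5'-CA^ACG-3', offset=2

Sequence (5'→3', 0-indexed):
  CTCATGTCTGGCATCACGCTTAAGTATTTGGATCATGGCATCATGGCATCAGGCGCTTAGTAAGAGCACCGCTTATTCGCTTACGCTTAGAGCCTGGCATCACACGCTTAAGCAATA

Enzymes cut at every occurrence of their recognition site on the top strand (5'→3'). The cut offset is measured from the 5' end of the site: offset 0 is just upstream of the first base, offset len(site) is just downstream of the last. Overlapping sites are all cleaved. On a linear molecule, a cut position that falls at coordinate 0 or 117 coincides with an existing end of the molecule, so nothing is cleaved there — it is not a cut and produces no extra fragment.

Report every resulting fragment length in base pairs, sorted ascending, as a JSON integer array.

[3,5,5,6,8,8,9,13,13,15,16,16]

Scan for sites:
  CdoIII TGGCATCA/5: at [8, 35, 43, 94] ⇒ [13, 40, 48, 99]
  GruVI CGCTTA/0: at [16, 53, 69, 77, 83, 104] ⇒ [16, 53, 69, 77, 83, 104]
  BxoIV TATTTGGA/7: at [24] ⇒ [31]
  KluIII (CAACG, off=2): no sites

Pooled cuts: [13, 16, 31, 40, 48, 53, 69, 77, 83, 99, 104]

Fragments:
  [0,13): 13 bp
  [13,16): 3 bp
  [16,31): 15 bp
  [31,40): 9 bp
  [40,48): 8 bp
  [48,53): 5 bp
  [53,69): 16 bp
  [69,77): 8 bp
  [77,83): 6 bp
  [83,99): 16 bp
  [99,104): 5 bp
  [104,117): 13 bp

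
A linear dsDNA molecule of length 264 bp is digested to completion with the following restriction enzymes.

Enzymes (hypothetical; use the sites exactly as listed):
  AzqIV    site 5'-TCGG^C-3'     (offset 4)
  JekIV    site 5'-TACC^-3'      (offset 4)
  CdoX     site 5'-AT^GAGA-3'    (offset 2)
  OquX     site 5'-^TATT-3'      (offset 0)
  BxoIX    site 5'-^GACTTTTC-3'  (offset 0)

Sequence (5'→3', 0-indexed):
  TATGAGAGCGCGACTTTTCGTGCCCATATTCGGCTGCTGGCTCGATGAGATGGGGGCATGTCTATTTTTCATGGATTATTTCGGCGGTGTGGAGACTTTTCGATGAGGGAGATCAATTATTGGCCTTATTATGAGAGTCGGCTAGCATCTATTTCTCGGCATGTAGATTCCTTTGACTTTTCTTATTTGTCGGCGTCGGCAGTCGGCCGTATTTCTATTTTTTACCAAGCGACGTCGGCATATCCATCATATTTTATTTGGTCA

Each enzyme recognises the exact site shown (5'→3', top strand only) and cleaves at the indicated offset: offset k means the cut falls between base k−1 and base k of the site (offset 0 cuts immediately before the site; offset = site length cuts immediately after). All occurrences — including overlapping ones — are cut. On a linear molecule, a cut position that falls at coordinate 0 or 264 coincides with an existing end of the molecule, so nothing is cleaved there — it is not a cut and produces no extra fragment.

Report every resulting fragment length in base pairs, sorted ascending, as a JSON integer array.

Site scan:
  AzqIV (TCGGC, off=4): starts [29, 80, 137, 155, 189, 195, 202, 234] → cuts [33, 84, 141, 159, 193, 199, 206, 238]
  JekIV (TACC, off=4): starts [222] → cuts [226]
  CdoX (ATGAGA, off=2): starts [1, 44, 130] → cuts [3, 46, 132]
  OquX (TATT, off=0): starts [26, 62, 76, 117, 126, 149, 183, 209, 215, 249, 254] → cuts [26, 62, 76, 117, 126, 149, 183, 209, 215, 249, 254]
  BxoIX (GACTTTTC, off=0): starts [11, 93, 174] → cuts [11, 93, 174]

Pooled cuts: [3, 11, 26, 33, 46, 62, 76, 84, 93, 117, 126, 132, 141, 149, 159, 174, 183, 193, 199, 206, 209, 215, 226, 238, 249, 254]

Fragment lengths:
  [0,3): 3 bp
  [3,11): 8 bp
  [11,26): 15 bp
  [26,33): 7 bp
  [33,46): 13 bp
  [46,62): 16 bp
  [62,76): 14 bp
  [76,84): 8 bp
  [84,93): 9 bp
  [93,117): 24 bp
  [117,126): 9 bp
  [126,132): 6 bp
  [132,141): 9 bp
  [141,149): 8 bp
  [149,159): 10 bp
  [159,174): 15 bp
  [174,183): 9 bp
  [183,193): 10 bp
  [193,199): 6 bp
  [199,206): 7 bp
  [206,209): 3 bp
  [209,215): 6 bp
  [215,226): 11 bp
  [226,238): 12 bp
  [238,249): 11 bp
  [249,254): 5 bp
  [254,264): 10 bp

[3,3,5,6,6,6,7,7,8,8,8,9,9,9,9,10,10,10,11,11,12,13,14,15,15,16,24]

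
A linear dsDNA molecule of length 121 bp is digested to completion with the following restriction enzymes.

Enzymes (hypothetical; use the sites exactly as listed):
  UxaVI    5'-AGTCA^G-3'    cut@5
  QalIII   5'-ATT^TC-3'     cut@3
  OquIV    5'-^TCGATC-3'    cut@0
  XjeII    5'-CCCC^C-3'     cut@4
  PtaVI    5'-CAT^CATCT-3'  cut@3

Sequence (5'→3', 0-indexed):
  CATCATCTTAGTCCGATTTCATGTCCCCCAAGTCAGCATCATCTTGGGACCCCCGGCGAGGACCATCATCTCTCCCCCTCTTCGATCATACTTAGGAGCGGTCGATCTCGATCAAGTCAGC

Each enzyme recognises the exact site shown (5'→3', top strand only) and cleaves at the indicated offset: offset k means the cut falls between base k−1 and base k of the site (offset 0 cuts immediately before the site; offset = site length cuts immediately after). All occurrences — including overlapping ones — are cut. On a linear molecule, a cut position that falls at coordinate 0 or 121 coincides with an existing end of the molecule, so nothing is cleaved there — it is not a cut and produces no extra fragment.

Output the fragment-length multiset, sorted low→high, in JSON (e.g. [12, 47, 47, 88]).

Scan for sites:
  UxaVI AGTCAG/5: at [30, 114] ⇒ [35, 119]
  QalIII ATTTC/3: at [15] ⇒ [18]
  OquIV TCGATC/0: at [81, 101, 107] ⇒ [81, 101, 107]
  XjeII CCCCC/4: at [24, 49, 73] ⇒ [28, 53, 77]
  PtaVI CATCATCT/3: at [0, 36, 63] ⇒ [3, 39, 66]

Pooled cuts: [3, 18, 28, 35, 39, 53, 66, 77, 81, 101, 107, 119]

Fragments:
  [0,3): 3 bp
  [3,18): 15 bp
  [18,28): 10 bp
  [28,35): 7 bp
  [35,39): 4 bp
  [39,53): 14 bp
  [53,66): 13 bp
  [66,77): 11 bp
  [77,81): 4 bp
  [81,101): 20 bp
  [101,107): 6 bp
  [107,119): 12 bp
  [119,121): 2 bp

[2,3,4,4,6,7,10,11,12,13,14,15,20]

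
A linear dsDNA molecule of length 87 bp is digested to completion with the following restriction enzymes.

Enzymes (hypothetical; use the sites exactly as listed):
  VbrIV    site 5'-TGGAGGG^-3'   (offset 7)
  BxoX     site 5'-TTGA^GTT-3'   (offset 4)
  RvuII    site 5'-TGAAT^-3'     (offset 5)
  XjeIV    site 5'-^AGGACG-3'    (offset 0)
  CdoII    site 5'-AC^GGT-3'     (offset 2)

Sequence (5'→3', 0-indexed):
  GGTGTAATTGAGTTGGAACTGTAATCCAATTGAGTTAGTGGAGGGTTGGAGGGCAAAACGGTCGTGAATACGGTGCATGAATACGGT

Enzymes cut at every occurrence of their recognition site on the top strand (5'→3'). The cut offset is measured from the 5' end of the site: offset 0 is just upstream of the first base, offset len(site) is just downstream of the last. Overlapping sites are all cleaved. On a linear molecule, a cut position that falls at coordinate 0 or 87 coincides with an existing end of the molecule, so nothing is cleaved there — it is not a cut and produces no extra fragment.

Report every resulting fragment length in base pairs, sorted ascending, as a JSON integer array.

[2,2,3,6,8,10,11,11,12,22]

Per-enzyme occurrences:
  VbrIV TGGAGGG/7: at [38, 46] ⇒ [45, 53]
  BxoX TTGAGTT/4: at [7, 29] ⇒ [11, 33]
  RvuII TGAAT/5: at [64, 77] ⇒ [69, 82]
  XjeIV (AGGACG, off=0): no sites
  CdoII ACGGT/2: at [57, 69, 82] ⇒ [59, 71, 84]

Pooled cuts: [11, 33, 45, 53, 59, 69, 71, 82, 84]

Fragment lengths:
  [0,11): 11 bp
  [11,33): 22 bp
  [33,45): 12 bp
  [45,53): 8 bp
  [53,59): 6 bp
  [59,69): 10 bp
  [69,71): 2 bp
  [71,82): 11 bp
  [82,84): 2 bp
  [84,87): 3 bp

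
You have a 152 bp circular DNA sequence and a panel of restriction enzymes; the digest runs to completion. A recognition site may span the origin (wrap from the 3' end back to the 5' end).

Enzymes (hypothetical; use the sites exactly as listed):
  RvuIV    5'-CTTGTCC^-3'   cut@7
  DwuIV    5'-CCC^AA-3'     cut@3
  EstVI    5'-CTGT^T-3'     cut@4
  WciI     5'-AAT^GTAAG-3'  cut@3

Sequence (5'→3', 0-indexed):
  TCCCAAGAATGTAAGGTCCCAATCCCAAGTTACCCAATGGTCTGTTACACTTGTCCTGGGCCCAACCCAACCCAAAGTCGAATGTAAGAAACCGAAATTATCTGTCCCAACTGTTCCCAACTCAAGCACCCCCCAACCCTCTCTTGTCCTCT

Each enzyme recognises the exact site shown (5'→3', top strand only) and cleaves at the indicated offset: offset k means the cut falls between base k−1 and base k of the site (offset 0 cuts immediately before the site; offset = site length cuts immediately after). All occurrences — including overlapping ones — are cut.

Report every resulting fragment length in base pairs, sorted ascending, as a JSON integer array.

Site scan:
  RvuIV CTTGTCC/7: at [49, 142] ⇒ [56, 149]
  DwuIV CCCAA/3: at [1, 17, 23, 32, 60, 65, 70, 105, 115, 131] ⇒ [4, 20, 26, 35, 63, 68, 73, 108, 118, 134]
  EstVI CTGTT/4: at [41, 110] ⇒ [45, 114]
  WciI AATGTAAG/3: at [7, 80] ⇒ [10, 83]

Pooled cuts: [4, 10, 20, 26, 35, 45, 56, 63, 68, 73, 83, 108, 114, 118, 134, 149]

Fragments:
  4→10: 6 bp
  10→20: 10 bp
  20→26: 6 bp
  26→35: 9 bp
  35→45: 10 bp
  45→56: 11 bp
  56→63: 7 bp
  63→68: 5 bp
  68→73: 5 bp
  73→83: 10 bp
  83→108: 25 bp
  108→114: 6 bp
  114→118: 4 bp
  118→134: 16 bp
  134→149: 15 bp
  149→4 (wrap): 152-149+4 = 7 bp

[4,5,5,6,6,6,7,7,9,10,10,10,11,15,16,25]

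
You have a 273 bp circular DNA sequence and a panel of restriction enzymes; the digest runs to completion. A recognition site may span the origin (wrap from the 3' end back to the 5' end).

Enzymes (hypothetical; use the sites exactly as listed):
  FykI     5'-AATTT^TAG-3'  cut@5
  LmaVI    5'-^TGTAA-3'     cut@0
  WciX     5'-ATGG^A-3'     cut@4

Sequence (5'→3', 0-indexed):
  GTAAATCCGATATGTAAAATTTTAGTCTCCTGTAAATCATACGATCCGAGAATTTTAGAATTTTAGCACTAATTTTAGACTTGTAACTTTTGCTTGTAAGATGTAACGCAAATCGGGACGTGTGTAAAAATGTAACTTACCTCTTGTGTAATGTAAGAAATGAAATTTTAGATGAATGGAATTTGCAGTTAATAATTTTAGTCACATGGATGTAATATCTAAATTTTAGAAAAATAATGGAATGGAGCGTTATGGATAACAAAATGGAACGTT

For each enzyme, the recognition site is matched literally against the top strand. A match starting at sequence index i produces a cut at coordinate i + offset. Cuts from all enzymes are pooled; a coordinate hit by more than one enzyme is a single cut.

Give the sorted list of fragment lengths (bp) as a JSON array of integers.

[1,5,5,5,6,7,8,8,8,10,10,11,11,12,12,13,13,14,16,16,17,19,21,25]

Site scan:
  FykI AATTTTAG/5: at [17, 50, 58, 70, 163, 193, 221] ⇒ [22, 55, 63, 75, 168, 198, 226]
  LmaVI TGTAA/0: at [12, 30, 81, 94, 101, 122, 130, 146, 151, 210, 272] ⇒ [12, 30, 81, 94, 101, 122, 130, 146, 151, 210, 272]
  WciX ATGGA/4: at [175, 205, 236, 241, 251, 263] ⇒ [179, 209, 240, 245, 255, 267]

All cut coordinates (distinct, sorted): [12, 22, 30, 55, 63, 75, 81, 94, 101, 122, 130, 146, 151, 168, 179, 198, 209, 210, 226, 240, 245, 255, 267, 272]

Fragments:
  12→22: 10 bp
  22→30: 8 bp
  30→55: 25 bp
  55→63: 8 bp
  63→75: 12 bp
  75→81: 6 bp
  81→94: 13 bp
  94→101: 7 bp
  101→122: 21 bp
  122→130: 8 bp
  130→146: 16 bp
  146→151: 5 bp
  151→168: 17 bp
  168→179: 11 bp
  179→198: 19 bp
  198→209: 11 bp
  209→210: 1 bp
  210→226: 16 bp
  226→240: 14 bp
  240→245: 5 bp
  245→255: 10 bp
  255→267: 12 bp
  267→272: 5 bp
  272→12 (wrap): 273-272+12 = 13 bp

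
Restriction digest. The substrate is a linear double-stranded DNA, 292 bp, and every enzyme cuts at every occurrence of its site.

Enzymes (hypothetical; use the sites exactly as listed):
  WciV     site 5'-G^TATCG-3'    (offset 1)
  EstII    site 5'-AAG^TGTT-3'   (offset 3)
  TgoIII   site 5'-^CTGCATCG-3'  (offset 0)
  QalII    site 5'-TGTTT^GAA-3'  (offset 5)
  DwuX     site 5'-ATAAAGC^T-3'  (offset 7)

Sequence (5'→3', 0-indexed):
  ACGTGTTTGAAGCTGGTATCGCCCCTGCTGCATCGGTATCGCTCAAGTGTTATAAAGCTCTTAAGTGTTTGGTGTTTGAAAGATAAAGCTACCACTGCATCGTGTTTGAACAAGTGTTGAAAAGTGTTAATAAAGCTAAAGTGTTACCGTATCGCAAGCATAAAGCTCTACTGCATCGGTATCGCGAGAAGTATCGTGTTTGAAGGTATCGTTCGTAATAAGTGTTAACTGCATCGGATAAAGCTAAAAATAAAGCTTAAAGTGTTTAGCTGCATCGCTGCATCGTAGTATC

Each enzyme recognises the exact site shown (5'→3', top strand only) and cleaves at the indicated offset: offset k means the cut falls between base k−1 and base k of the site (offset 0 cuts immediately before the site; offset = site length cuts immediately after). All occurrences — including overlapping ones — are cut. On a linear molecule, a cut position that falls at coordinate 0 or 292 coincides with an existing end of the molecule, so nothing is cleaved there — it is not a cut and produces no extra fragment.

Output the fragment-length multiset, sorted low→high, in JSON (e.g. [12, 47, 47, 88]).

Site scan:
  WciV GTATCG/1: at [15, 35, 148, 178, 190, 205] ⇒ [16, 36, 149, 179, 191, 206]
  EstII AAGTGTT/3: at [44, 62, 111, 121, 138, 219, 259] ⇒ [47, 65, 114, 124, 141, 222, 262]
  TgoIII CTGCATCG/0: at [27, 94, 170, 228, 269, 277] ⇒ [27, 94, 170, 228, 269, 277]
  QalII TGTTTGAA/5: at [3, 72, 102, 196] ⇒ [8, 77, 107, 201]
  DwuX ATAAAGCT/7: at [51, 82, 129, 159, 237, 249] ⇒ [58, 89, 136, 166, 244, 256]

All cut coordinates (distinct, sorted): [8, 16, 27, 36, 47, 58, 65, 77, 89, 94, 107, 114, 124, 136, 141, 149, 166, 170, 179, 191, 201, 206, 222, 228, 244, 256, 262, 269, 277]

Fragments:
  [0,8): 8 bp
  [8,16): 8 bp
  [16,27): 11 bp
  [27,36): 9 bp
  [36,47): 11 bp
  [47,58): 11 bp
  [58,65): 7 bp
  [65,77): 12 bp
  [77,89): 12 bp
  [89,94): 5 bp
  [94,107): 13 bp
  [107,114): 7 bp
  [114,124): 10 bp
  [124,136): 12 bp
  [136,141): 5 bp
  [141,149): 8 bp
  [149,166): 17 bp
  [166,170): 4 bp
  [170,179): 9 bp
  [179,191): 12 bp
  [191,201): 10 bp
  [201,206): 5 bp
  [206,222): 16 bp
  [222,228): 6 bp
  [228,244): 16 bp
  [244,256): 12 bp
  [256,262): 6 bp
  [262,269): 7 bp
  [269,277): 8 bp
  [277,292): 15 bp

[4,5,5,5,6,6,7,7,7,8,8,8,8,9,9,10,10,11,11,11,12,12,12,12,12,13,15,16,16,17]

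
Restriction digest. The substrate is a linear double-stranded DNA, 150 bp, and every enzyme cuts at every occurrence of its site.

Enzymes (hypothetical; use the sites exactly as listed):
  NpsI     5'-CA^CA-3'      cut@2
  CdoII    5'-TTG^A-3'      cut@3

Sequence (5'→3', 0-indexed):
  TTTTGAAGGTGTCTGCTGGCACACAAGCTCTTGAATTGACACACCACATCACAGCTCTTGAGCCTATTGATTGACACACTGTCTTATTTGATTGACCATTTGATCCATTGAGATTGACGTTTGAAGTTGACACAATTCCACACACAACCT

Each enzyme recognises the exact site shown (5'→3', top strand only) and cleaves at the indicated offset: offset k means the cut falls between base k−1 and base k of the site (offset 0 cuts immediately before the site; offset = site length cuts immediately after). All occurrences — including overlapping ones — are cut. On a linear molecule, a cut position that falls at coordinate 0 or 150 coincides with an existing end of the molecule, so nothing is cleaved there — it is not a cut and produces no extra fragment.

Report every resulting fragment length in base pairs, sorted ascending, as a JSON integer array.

Site scan:
  NpsI (CACA, off=2): starts [19, 21, 39, 44, 49, 74, 130, 138, 140, 142] → cuts [21, 23, 41, 46, 51, 76, 132, 140, 142, 144]
  CdoII (TTGA, off=3): starts [2, 30, 35, 57, 66, 70, 87, 91, 99, 107, 113, 120, 126] → cuts [5, 33, 38, 60, 69, 73, 90, 94, 102, 110, 116, 123, 129]

All cut coordinates (distinct, sorted): [5, 21, 23, 33, 38, 41, 46, 51, 60, 69, 73, 76, 90, 94, 102, 110, 116, 123, 129, 132, 140, 142, 144]

Fragments:
  [0,5): 5 bp
  [5,21): 16 bp
  [21,23): 2 bp
  [23,33): 10 bp
  [33,38): 5 bp
  [38,41): 3 bp
  [41,46): 5 bp
  [46,51): 5 bp
  [51,60): 9 bp
  [60,69): 9 bp
  [69,73): 4 bp
  [73,76): 3 bp
  [76,90): 14 bp
  [90,94): 4 bp
  [94,102): 8 bp
  [102,110): 8 bp
  [110,116): 6 bp
  [116,123): 7 bp
  [123,129): 6 bp
  [129,132): 3 bp
  [132,140): 8 bp
  [140,142): 2 bp
  [142,144): 2 bp
  [144,150): 6 bp

[2,2,2,3,3,3,4,4,5,5,5,5,6,6,6,7,8,8,8,9,9,10,14,16]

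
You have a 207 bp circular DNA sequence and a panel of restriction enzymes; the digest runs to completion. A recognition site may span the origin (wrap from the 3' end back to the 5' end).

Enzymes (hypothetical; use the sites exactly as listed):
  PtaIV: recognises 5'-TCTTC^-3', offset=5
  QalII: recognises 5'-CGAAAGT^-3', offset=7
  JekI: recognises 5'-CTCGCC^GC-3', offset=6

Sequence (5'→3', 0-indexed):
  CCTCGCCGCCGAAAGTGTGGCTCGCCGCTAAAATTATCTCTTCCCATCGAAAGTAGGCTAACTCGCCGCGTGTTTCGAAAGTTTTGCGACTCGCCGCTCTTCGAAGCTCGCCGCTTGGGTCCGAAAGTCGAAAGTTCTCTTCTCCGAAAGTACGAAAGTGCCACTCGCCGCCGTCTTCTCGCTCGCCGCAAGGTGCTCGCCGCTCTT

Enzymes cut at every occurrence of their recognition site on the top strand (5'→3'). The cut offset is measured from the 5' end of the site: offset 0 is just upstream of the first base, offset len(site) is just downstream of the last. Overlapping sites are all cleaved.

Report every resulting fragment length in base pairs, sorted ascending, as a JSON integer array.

Per-enzyme occurrences:
  PtaIV (TCTTC, off=5): starts [38, 97, 137, 173, 203] → cuts [1, 43, 102, 142, 178]
  QalII (CGAAAGT, off=7): starts [9, 47, 75, 121, 128, 144, 152] → cuts [16, 54, 82, 128, 135, 151, 159]
  JekI (CTCGCCGC, off=6): starts [1, 20, 61, 89, 106, 163, 181, 195] → cuts [7, 26, 67, 95, 112, 169, 187, 201]

All cut coordinates (distinct, sorted): [1, 7, 16, 26, 43, 54, 67, 82, 95, 102, 112, 128, 135, 142, 151, 159, 169, 178, 187, 201]

Fragment lengths:
  1→7: 6 bp
  7→16: 9 bp
  16→26: 10 bp
  26→43: 17 bp
  43→54: 11 bp
  54→67: 13 bp
  67→82: 15 bp
  82→95: 13 bp
  95→102: 7 bp
  102→112: 10 bp
  112→128: 16 bp
  128→135: 7 bp
  135→142: 7 bp
  142→151: 9 bp
  151→159: 8 bp
  159→169: 10 bp
  169→178: 9 bp
  178→187: 9 bp
  187→201: 14 bp
  201→1 (wrap): 207-201+1 = 7 bp

[6,7,7,7,7,8,9,9,9,9,10,10,10,11,13,13,14,15,16,17]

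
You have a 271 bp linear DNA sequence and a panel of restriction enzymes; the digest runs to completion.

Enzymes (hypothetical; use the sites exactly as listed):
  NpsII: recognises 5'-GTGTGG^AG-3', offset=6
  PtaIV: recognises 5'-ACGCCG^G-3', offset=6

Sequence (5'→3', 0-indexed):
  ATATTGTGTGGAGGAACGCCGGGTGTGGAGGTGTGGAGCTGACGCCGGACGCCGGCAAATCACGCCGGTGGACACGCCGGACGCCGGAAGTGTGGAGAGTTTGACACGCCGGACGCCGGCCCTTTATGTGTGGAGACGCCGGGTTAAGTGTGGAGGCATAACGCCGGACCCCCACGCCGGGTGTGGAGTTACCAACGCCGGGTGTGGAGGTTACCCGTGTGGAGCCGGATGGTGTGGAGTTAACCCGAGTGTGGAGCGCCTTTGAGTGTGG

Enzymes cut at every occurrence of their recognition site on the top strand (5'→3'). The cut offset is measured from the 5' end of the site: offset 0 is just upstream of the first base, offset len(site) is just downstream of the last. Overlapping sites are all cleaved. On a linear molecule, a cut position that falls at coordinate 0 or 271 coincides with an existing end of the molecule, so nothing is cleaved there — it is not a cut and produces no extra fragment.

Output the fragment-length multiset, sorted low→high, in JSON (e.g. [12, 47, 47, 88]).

[7,7,7,7,7,7,8,8,9,10,11,11,12,12,13,13,13,14,15,15,15,16,17,17]

Site scan:
  NpsII GTGTGGAG/6: at [5, 22, 30, 89, 127, 147, 180, 201, 216, 231, 248] ⇒ [11, 28, 36, 95, 133, 153, 186, 207, 222, 237, 254]
  PtaIV ACGCCGG/6: at [15, 41, 48, 61, 73, 80, 105, 112, 135, 160, 173, 194] ⇒ [21, 47, 54, 67, 79, 86, 111, 118, 141, 166, 179, 200]

Pooled cuts: [11, 21, 28, 36, 47, 54, 67, 79, 86, 95, 111, 118, 133, 141, 153, 166, 179, 186, 200, 207, 222, 237, 254]

Fragments:
  [0,11): 11 bp
  [11,21): 10 bp
  [21,28): 7 bp
  [28,36): 8 bp
  [36,47): 11 bp
  [47,54): 7 bp
  [54,67): 13 bp
  [67,79): 12 bp
  [79,86): 7 bp
  [86,95): 9 bp
  [95,111): 16 bp
  [111,118): 7 bp
  [118,133): 15 bp
  [133,141): 8 bp
  [141,153): 12 bp
  [153,166): 13 bp
  [166,179): 13 bp
  [179,186): 7 bp
  [186,200): 14 bp
  [200,207): 7 bp
  [207,222): 15 bp
  [222,237): 15 bp
  [237,254): 17 bp
  [254,271): 17 bp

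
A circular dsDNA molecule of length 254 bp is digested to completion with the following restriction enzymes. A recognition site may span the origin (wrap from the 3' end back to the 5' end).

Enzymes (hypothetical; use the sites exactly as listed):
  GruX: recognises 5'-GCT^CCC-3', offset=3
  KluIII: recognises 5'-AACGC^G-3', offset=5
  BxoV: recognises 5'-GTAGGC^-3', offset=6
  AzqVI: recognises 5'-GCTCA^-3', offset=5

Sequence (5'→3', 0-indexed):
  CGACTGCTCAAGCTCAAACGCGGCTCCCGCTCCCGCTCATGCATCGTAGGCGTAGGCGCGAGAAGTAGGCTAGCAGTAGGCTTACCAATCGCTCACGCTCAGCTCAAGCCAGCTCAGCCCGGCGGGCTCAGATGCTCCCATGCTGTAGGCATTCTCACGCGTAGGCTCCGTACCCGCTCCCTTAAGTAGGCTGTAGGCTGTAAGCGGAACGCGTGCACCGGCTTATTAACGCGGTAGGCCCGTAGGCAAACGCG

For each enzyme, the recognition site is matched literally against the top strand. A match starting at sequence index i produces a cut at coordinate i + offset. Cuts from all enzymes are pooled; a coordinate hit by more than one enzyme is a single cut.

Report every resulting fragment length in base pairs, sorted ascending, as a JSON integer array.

[4,5,5,6,6,6,6,6,6,7,7,8,8,10,11,11,12,12,13,13,14,14,14,14,16,20]

Per-enzyme occurrences:
  GruX (GCTCCC, off=3): starts [22, 28, 133, 175] → cuts [25, 31, 136, 178]
  KluIII (AACGCG, off=5): starts [16, 207, 227, 248] → cuts [21, 212, 232, 253]
  BxoV (GTAGGC, off=6): starts [45, 51, 64, 75, 144, 160, 185, 192, 233, 241] → cuts [51, 57, 70, 81, 150, 166, 191, 198, 239, 247]
  AzqVI (GCTCA, off=5): starts [5, 11, 34, 90, 96, 101, 111, 125] → cuts [10, 16, 39, 95, 101, 106, 116, 130]

All cut coordinates (distinct, sorted): [10, 16, 21, 25, 31, 39, 51, 57, 70, 81, 95, 101, 106, 116, 130, 136, 150, 166, 178, 191, 198, 212, 232, 239, 247, 253]

Fragments:
  10→16: 6 bp
  16→21: 5 bp
  21→25: 4 bp
  25→31: 6 bp
  31→39: 8 bp
  39→51: 12 bp
  51→57: 6 bp
  57→70: 13 bp
  70→81: 11 bp
  81→95: 14 bp
  95→101: 6 bp
  101→106: 5 bp
  106→116: 10 bp
  116→130: 14 bp
  130→136: 6 bp
  136→150: 14 bp
  150→166: 16 bp
  166→178: 12 bp
  178→191: 13 bp
  191→198: 7 bp
  198→212: 14 bp
  212→232: 20 bp
  232→239: 7 bp
  239→247: 8 bp
  247→253: 6 bp
  253→10 (wrap): 254-253+10 = 11 bp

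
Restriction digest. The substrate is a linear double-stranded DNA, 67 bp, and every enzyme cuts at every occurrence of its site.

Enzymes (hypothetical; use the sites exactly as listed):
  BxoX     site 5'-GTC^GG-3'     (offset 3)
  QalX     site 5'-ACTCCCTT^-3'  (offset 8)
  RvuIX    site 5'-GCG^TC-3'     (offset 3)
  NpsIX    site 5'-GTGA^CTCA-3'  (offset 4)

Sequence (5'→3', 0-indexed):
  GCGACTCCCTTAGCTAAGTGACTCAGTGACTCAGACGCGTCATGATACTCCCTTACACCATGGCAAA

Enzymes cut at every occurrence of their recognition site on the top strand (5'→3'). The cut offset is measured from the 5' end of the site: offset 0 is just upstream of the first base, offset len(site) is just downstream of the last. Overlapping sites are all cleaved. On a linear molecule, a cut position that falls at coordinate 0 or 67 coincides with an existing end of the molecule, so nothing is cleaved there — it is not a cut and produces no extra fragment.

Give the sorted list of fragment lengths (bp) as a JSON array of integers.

[8,10,10,11,13,15]

Scan for sites:
  BxoX (GTCGG, off=3): no sites
  QalX (ACTCCCTT, off=8): starts [3, 46] → cuts [11, 54]
  RvuIX (GCGTC, off=3): starts [36] → cuts [39]
  NpsIX (GTGACTCA, off=4): starts [17, 25] → cuts [21, 29]

All cut coordinates (distinct, sorted): [11, 21, 29, 39, 54]

Fragment lengths:
  [0,11): 11 bp
  [11,21): 10 bp
  [21,29): 8 bp
  [29,39): 10 bp
  [39,54): 15 bp
  [54,67): 13 bp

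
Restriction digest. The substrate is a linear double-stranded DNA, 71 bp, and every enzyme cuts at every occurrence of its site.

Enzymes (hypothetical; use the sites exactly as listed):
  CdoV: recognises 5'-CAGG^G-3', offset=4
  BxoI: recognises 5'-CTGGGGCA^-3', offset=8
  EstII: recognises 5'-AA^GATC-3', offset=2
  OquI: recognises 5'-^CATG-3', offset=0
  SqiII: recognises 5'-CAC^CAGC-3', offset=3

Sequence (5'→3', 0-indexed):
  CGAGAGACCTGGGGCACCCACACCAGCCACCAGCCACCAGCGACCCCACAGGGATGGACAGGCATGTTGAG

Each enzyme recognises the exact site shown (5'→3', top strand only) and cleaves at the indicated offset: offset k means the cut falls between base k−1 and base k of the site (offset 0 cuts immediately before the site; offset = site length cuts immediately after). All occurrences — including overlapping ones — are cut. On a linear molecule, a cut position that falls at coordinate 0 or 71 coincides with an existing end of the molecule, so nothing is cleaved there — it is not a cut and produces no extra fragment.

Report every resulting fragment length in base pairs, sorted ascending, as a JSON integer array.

Scan for sites:
  CdoV CAGGG/4: at [48] ⇒ [52]
  BxoI CTGGGGCA/8: at [8] ⇒ [16]
  EstII (AAGATC, off=2): no sites
  OquI CATG/0: at [62] ⇒ [62]
  SqiII CACCAGC/3: at [20, 27, 34] ⇒ [23, 30, 37]

All cut coordinates (distinct, sorted): [16, 23, 30, 37, 52, 62]

Fragment lengths:
  [0,16): 16 bp
  [16,23): 7 bp
  [23,30): 7 bp
  [30,37): 7 bp
  [37,52): 15 bp
  [52,62): 10 bp
  [62,71): 9 bp

[7,7,7,9,10,15,16]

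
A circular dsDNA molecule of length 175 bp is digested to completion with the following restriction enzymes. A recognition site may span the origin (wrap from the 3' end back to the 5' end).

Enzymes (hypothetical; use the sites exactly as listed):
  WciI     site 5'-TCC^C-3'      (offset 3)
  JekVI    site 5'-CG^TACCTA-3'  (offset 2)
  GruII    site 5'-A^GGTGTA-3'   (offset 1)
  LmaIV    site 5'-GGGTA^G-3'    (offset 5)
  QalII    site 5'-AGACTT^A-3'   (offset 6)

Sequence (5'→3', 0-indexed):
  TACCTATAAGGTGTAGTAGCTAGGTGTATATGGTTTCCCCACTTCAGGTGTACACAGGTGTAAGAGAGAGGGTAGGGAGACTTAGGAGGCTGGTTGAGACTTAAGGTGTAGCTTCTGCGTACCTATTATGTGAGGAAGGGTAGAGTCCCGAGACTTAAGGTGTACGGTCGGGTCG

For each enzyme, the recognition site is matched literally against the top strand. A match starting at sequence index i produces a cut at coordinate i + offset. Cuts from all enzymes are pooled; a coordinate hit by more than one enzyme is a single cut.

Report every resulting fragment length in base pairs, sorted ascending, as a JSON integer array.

[2,2,6,8,8,9,9,10,13,15,16,17,18,19,23]

Site scan:
  WciI (TCCC, off=3): starts [35, 145] → cuts [38, 148]
  JekVI (CGTACCTA, off=2): starts [117, 173] → cuts [0, 119]
  GruII (AGGTGTA, off=1): starts [8, 21, 45, 55, 103, 157] → cuts [9, 22, 46, 56, 104, 158]
  LmaIV (GGGTAG, off=5): starts [69, 137] → cuts [74, 142]
  QalII (AGACTTA, off=6): starts [77, 96, 150] → cuts [83, 102, 156]

All cut coordinates (distinct, sorted): [0, 9, 22, 38, 46, 56, 74, 83, 102, 104, 119, 142, 148, 156, 158]

Fragments:
  0→9: 9 bp
  9→22: 13 bp
  22→38: 16 bp
  38→46: 8 bp
  46→56: 10 bp
  56→74: 18 bp
  74→83: 9 bp
  83→102: 19 bp
  102→104: 2 bp
  104→119: 15 bp
  119→142: 23 bp
  142→148: 6 bp
  148→156: 8 bp
  156→158: 2 bp
  158→0 (wrap): 175-158+0 = 17 bp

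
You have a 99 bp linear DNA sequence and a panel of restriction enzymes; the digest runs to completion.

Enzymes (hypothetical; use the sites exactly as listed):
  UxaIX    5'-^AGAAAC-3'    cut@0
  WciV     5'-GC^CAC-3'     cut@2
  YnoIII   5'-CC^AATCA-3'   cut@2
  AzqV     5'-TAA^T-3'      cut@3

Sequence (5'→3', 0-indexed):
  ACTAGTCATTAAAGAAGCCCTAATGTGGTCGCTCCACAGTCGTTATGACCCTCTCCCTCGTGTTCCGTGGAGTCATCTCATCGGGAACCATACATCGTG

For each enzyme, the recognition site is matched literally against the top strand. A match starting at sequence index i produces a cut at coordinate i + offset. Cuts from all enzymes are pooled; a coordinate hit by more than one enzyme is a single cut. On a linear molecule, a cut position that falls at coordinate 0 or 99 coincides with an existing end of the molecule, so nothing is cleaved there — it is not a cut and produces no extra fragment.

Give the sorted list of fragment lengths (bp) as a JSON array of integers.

Scan for sites:
  UxaIX (AGAAAC, off=0): no sites
  WciV (GCCAC, off=2): no sites
  YnoIII (CCAATCA, off=2): no sites
  AzqV TAAT/3: at [20] ⇒ [23]

Pooled cuts: [23]

Fragments:
  [0,23): 23 bp
  [23,99): 76 bp

[23,76]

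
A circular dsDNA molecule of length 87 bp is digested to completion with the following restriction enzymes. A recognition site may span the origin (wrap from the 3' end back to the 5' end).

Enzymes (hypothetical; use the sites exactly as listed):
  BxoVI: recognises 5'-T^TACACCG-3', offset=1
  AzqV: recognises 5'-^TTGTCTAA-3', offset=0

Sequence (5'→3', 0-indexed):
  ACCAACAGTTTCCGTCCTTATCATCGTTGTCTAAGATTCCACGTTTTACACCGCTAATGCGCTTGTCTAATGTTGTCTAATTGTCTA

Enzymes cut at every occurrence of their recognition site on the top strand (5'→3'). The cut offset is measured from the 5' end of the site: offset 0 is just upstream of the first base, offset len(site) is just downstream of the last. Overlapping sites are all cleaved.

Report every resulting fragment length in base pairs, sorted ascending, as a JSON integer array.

Site scan:
  BxoVI (TTACACCG, off=1): starts [45] → cuts [46]
  AzqV (TTGTCTAA, off=0): starts [26, 62, 72, 80] → cuts [26, 62, 72, 80]

All cut coordinates (distinct, sorted): [26, 46, 62, 72, 80]

Fragment lengths:
  26→46: 20 bp
  46→62: 16 bp
  62→72: 10 bp
  72→80: 8 bp
  80→26 (wrap): 87-80+26 = 33 bp

[8,10,16,20,33]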